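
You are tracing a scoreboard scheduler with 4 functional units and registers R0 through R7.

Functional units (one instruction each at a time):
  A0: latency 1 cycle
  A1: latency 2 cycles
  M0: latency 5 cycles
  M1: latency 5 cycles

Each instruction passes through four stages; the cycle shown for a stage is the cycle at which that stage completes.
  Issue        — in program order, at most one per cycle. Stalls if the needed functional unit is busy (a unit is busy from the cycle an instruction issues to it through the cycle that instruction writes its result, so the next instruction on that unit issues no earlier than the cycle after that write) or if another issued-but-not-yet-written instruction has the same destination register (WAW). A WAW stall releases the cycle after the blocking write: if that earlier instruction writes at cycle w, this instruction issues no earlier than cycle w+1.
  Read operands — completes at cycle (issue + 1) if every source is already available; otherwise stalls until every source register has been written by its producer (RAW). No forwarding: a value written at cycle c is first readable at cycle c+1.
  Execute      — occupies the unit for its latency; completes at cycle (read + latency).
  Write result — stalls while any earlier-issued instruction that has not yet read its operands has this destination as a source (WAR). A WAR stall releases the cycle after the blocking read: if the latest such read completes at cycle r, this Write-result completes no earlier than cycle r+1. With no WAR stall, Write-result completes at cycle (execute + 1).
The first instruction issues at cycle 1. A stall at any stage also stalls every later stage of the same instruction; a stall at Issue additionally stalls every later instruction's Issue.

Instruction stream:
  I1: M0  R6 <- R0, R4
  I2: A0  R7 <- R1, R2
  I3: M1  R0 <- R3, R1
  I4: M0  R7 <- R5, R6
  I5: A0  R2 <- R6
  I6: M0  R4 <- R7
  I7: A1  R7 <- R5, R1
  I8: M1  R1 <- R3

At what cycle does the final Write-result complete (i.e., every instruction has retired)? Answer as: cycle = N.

c1: I1 dispatched to M0
c2: I1 operands ready | I2 dispatched to A0
c3: I2 operands ready | I3 dispatched to M1
c4: I2 complete | I3 operands ready
c5: R7←I2
c7: I1 complete
c8: R6←I1
c9: I3 complete | I4 dispatched to M0
c10: R0←I3 | I4 operands ready | I5 dispatched to A0
c11: I5 operands ready
c12: I5 complete
c13: R2←I5
c15: I4 complete
c16: R7←I4
c17: I6 dispatched to M0
c18: I6 operands ready | I7 dispatched to A1
c19: I7 operands ready | I8 dispatched to M1
c20: I8 operands ready
c21: I7 complete
c22: R7←I7
c23: I6 complete
c24: R4←I6
c25: I8 complete
c26: R1←I8

cycle = 26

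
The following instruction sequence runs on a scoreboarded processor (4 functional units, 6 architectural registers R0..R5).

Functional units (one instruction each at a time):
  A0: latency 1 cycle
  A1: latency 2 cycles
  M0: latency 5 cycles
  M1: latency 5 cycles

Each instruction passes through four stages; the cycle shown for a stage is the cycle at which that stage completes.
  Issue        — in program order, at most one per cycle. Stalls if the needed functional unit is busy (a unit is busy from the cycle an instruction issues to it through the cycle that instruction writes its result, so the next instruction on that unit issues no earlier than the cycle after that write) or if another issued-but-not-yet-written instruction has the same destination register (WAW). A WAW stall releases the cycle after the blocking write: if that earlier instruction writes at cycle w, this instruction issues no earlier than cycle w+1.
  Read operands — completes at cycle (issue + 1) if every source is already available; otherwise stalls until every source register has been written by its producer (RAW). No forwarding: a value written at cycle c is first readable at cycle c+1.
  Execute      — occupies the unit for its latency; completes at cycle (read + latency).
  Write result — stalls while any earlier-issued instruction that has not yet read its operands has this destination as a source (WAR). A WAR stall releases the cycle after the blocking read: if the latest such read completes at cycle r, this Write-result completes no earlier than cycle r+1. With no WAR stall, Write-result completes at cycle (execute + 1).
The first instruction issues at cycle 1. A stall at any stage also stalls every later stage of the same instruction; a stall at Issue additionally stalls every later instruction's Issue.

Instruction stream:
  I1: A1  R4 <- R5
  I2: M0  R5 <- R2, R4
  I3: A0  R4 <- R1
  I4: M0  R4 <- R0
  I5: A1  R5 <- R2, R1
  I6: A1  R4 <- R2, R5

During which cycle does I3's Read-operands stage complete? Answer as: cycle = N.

cycle = 7

[1] I1 dispatched to A1
[2] I1 operands ready; I2 dispatched to M0
[4] I1 complete
[5] R4←I1
[6] I2 operands ready; I3 dispatched to A0
[7] I3 operands ready
[8] I3 complete
[9] R4←I3
[11] I2 complete
[12] R5←I2
[13] I4 dispatched to M0
[14] I4 operands ready; I5 dispatched to A1
[15] I5 operands ready
[17] I5 complete
[18] R5←I5
[19] I4 complete
[20] R4←I4
[21] I6 dispatched to A1
[22] I6 operands ready
[24] I6 complete
[25] R4←I6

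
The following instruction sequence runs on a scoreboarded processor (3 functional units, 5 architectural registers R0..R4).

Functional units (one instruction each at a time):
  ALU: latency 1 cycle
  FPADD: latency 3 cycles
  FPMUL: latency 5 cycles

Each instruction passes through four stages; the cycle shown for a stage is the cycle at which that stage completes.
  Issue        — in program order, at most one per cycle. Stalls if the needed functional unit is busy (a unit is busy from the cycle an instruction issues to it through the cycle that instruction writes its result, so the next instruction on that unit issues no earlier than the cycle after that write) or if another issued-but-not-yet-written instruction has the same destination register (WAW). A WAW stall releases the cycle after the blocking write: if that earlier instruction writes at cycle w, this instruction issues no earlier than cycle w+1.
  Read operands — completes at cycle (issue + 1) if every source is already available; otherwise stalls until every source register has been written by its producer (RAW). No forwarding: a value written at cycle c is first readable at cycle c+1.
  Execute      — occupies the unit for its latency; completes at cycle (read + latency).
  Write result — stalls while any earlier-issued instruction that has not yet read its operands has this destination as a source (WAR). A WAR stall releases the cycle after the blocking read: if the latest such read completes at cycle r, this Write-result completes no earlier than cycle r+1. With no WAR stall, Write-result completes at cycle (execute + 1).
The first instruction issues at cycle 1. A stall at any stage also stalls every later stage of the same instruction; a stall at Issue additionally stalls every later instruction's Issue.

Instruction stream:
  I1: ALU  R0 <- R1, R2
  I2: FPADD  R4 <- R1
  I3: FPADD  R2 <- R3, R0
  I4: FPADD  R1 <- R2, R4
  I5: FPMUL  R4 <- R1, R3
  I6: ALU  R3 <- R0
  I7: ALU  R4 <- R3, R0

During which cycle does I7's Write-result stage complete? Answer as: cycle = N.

cycle = 30

c1: I1 dispatched to ALU
c2: I1 operands ready, I2 dispatched to FPADD
c3: I1 complete, I2 operands ready
c4: R0←I1
c6: I2 complete
c7: R4←I2
c8: I3 dispatched to FPADD
c9: I3 operands ready
c12: I3 complete
c13: R2←I3
c14: I4 dispatched to FPADD
c15: I4 operands ready, I5 dispatched to FPMUL
c16: I6 dispatched to ALU
c17: I6 operands ready
c18: I4 complete, I6 complete
c19: R1←I4
c20: I5 operands ready
c21: R3←I6
c25: I5 complete
c26: R4←I5
c27: I7 dispatched to ALU
c28: I7 operands ready
c29: I7 complete
c30: R4←I7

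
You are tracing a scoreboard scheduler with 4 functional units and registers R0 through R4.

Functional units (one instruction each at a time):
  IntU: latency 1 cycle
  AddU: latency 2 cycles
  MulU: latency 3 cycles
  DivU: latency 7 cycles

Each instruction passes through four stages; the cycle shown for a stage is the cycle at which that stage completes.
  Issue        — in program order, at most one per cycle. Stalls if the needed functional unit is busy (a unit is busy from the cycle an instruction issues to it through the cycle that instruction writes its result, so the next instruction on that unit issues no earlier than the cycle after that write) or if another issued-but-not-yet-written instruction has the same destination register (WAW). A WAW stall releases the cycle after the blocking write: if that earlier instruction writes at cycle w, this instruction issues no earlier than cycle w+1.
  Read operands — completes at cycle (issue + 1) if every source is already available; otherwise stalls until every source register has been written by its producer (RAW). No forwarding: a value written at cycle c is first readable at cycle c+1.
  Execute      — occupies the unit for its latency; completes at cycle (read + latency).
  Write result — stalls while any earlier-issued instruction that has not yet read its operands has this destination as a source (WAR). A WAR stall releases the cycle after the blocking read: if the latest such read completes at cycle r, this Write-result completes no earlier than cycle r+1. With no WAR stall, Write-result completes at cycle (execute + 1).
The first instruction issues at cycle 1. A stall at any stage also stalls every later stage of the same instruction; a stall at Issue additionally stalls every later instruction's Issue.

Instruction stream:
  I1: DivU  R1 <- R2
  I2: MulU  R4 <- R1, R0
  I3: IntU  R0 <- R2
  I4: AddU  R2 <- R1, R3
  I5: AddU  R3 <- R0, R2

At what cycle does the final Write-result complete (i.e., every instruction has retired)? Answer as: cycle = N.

cycle = 19

[I1] 1/2/9/10
[I2] 2/11/14/15  (RAW R1: wait I1 write@10)
[I3] 3/4/5/12  (WAR R0: wait I2 read@11)
[I4] 4/11/13/14  (RAW R1: wait I1 write@10)
[I5] 15/16/18/19  (struct: AddU busy until I4 writes@14)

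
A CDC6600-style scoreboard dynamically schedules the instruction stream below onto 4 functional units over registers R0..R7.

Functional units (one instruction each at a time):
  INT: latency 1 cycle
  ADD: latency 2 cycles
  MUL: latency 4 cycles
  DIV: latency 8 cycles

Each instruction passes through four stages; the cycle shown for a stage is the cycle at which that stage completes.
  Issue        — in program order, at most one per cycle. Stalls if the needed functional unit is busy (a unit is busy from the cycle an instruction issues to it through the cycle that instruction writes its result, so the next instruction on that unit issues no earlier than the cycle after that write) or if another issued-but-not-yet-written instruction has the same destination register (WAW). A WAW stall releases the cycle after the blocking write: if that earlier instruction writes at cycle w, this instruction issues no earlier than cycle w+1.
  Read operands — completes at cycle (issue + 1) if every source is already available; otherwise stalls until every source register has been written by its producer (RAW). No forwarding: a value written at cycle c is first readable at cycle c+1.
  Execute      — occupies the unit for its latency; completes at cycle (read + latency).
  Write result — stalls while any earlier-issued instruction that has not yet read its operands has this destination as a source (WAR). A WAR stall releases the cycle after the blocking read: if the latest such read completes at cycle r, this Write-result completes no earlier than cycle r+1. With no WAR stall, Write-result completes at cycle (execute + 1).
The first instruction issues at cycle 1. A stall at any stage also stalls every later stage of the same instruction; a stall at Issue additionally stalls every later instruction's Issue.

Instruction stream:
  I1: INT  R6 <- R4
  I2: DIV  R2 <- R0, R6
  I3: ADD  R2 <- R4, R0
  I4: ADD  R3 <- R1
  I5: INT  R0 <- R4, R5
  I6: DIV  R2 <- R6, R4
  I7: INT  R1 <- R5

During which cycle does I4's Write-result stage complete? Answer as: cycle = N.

I1  is:1  ro:2  ex:3  wr:4
I2  is:2  ro:5  ex:13  wr:14  — RAW R6: wait I1 write@4
I3  is:15  ro:16  ex:18  wr:19  — WAW R2: wait I2 write@14
I4  is:20  ro:21  ex:23  wr:24  — struct: ADD busy until I3 writes@19
I5  is:21  ro:22  ex:23  wr:24
I6  is:22  ro:23  ex:31  wr:32
I7  is:25  ro:26  ex:27  wr:28  — struct: INT busy until I5 writes@24

cycle = 24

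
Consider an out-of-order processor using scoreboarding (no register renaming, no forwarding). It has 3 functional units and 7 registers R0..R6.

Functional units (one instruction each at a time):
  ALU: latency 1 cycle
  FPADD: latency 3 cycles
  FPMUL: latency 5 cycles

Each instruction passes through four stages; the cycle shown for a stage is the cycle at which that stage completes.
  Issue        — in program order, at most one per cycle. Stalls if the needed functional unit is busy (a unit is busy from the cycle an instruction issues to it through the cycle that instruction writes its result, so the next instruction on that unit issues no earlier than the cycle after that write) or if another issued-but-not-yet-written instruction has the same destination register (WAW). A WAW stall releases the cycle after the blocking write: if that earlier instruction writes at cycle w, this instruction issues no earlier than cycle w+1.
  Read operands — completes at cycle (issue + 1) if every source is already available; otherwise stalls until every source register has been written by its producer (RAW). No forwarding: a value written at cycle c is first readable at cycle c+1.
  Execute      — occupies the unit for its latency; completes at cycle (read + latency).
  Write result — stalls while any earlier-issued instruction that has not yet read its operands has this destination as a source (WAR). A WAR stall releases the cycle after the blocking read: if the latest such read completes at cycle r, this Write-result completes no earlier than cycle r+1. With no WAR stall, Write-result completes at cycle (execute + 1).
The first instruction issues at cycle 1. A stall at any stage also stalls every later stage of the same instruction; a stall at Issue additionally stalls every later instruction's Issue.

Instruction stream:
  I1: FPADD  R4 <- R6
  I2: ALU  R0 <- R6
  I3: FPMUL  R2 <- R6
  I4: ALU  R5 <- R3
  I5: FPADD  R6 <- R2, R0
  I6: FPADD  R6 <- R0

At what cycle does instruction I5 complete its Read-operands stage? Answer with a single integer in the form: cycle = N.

I1  is:1  ro:2  ex:5  wr:6
I2  is:2  ro:3  ex:4  wr:5
I3  is:3  ro:4  ex:9  wr:10
I4  is:6  ro:7  ex:8  wr:9  — struct: ALU busy until I2 writes@5
I5  is:7  ro:11  ex:14  wr:15  — RAW R2: wait I3 write@10
I6  is:16  ro:17  ex:20  wr:21  — struct: FPADD busy until I5 writes@15

cycle = 11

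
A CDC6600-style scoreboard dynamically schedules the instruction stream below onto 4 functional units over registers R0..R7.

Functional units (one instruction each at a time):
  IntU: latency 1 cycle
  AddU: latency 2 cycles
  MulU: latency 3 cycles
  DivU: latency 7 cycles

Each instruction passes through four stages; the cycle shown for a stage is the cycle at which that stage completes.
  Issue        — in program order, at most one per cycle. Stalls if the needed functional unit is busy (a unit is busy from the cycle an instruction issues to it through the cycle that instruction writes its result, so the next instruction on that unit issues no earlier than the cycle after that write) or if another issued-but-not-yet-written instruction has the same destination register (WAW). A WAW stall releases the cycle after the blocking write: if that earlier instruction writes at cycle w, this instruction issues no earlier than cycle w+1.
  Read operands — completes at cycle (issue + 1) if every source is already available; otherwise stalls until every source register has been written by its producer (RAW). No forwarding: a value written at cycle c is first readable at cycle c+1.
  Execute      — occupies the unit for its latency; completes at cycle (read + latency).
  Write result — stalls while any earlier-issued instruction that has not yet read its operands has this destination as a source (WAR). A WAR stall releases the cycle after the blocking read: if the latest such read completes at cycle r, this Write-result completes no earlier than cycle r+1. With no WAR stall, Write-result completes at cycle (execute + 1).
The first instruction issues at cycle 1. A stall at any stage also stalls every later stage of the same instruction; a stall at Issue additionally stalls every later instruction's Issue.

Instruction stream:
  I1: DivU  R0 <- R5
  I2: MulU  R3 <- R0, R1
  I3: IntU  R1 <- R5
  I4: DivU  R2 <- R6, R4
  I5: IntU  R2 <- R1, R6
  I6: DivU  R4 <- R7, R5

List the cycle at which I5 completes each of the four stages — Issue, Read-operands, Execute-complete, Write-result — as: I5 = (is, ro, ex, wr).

I1 -> (1, 2, 9, 10)
I2 -> (2, 11, 14, 15)  // RAW R0: wait I1 write@10
I3 -> (3, 4, 5, 12)  // WAR R1: wait I2 read@11
I4 -> (11, 12, 19, 20)  // struct: DivU busy until I1 writes@10
I5 -> (21, 22, 23, 24)  // WAW R2: wait I4 write@20
I6 -> (22, 23, 30, 31)

I5 = (21, 22, 23, 24)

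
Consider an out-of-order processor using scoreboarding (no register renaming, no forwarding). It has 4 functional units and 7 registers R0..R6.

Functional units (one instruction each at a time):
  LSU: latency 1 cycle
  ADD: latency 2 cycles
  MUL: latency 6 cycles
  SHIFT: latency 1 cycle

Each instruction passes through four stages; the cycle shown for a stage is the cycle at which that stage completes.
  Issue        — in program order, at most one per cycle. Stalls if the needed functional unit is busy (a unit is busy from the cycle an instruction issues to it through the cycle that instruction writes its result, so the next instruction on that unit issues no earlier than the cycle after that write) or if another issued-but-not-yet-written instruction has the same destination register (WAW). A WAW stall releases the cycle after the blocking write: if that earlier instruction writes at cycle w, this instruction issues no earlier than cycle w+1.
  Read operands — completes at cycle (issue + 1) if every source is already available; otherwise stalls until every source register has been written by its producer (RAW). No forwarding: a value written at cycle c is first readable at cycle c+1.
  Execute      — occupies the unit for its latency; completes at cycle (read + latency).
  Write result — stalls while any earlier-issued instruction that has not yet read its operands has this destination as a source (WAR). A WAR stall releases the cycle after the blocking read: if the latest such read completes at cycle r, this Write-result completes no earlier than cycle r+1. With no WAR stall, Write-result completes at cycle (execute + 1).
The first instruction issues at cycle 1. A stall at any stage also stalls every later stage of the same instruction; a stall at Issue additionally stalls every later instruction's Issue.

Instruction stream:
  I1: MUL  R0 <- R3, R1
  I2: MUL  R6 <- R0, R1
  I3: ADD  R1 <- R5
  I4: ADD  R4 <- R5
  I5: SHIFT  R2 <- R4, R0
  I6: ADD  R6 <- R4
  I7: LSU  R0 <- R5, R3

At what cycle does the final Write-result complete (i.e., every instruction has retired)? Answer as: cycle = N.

cycle = 25

c1: I1→MUL
c2: I1 RO
c8: I1 EX
c9: I1 WR R0
c10: I2→MUL
c11: I2 RO | I3→ADD
c12: I3 RO
c14: I3 EX
c15: I3 WR R1
c16: I4→ADD
c17: I2 EX | I4 RO | I5→SHIFT
c18: I2 WR R6
c19: I4 EX
c20: I4 WR R4
c21: I5 RO | I6→ADD
c22: I5 EX | I6 RO | I7→LSU
c23: I5 WR R2 | I7 RO
c24: I6 EX | I7 EX
c25: I6 WR R6 | I7 WR R0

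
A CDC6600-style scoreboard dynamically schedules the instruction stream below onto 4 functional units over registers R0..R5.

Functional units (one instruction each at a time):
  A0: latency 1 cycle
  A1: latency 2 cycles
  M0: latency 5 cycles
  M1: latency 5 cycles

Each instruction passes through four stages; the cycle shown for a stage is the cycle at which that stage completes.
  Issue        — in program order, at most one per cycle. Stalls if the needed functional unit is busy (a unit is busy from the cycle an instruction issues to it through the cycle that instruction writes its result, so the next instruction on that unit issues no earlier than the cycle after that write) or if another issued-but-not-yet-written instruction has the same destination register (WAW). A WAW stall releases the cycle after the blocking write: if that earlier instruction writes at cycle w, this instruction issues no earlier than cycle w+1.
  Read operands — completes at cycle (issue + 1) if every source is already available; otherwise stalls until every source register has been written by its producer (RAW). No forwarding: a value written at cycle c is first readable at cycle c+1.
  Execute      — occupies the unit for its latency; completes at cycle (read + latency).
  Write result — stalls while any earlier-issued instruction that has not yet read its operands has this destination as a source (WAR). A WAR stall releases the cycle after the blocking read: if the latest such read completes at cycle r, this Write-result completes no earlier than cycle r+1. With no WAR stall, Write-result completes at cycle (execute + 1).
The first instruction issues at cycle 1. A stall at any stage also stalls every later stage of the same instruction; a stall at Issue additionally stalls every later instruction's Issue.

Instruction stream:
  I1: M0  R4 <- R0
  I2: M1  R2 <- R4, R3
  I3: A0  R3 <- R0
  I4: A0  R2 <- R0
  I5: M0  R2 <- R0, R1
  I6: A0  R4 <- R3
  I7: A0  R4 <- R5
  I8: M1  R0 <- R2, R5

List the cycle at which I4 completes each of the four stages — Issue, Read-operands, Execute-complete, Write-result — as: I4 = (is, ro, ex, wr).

I4 = (16, 17, 18, 19)

c1: issue I1 (M0)
c2: I1 read-ops; issue I2 (M1)
c3: issue I3 (A0)
c4: I3 read-ops
c5: I3 finished on A0
c7: I1 finished on M0
c8: I1→R4
c9: I2 read-ops
c10: I3→R3
c14: I2 finished on M1
c15: I2→R2
c16: issue I4 (A0)
c17: I4 read-ops
c18: I4 finished on A0
c19: I4→R2
c20: issue I5 (M0)
c21: I5 read-ops; issue I6 (A0)
c22: I6 read-ops
c23: I6 finished on A0
c24: I6→R4
c25: issue I7 (A0)
c26: I5 finished on M0; I7 read-ops; issue I8 (M1)
c27: I5→R2; I7 finished on A0
c28: I7→R4; I8 read-ops
c33: I8 finished on M1
c34: I8→R0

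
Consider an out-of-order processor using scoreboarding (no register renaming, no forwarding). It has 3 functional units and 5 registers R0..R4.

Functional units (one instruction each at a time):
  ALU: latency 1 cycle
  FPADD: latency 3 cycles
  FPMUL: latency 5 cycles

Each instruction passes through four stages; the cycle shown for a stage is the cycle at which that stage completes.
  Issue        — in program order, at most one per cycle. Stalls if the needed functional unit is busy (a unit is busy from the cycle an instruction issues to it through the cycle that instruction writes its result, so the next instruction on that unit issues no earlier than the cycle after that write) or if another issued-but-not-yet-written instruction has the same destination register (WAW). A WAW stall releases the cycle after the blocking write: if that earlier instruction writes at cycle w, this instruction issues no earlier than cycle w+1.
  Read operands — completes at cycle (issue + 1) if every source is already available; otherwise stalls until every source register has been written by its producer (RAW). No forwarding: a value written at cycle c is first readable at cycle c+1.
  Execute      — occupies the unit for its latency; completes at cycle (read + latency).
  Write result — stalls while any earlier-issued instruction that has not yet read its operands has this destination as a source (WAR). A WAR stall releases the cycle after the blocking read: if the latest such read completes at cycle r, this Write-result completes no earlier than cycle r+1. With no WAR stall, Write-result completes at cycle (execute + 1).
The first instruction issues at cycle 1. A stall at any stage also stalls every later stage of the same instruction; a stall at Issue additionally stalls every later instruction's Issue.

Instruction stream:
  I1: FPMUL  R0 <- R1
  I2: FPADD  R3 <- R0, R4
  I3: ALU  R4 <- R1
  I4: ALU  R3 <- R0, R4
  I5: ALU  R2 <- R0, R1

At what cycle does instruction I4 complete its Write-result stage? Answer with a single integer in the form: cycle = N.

cycle = 17

cycle 1: I1 issues→FPMUL
cycle 2: I1 reads | I2 issues→FPADD
cycle 3: I3 issues→ALU
cycle 4: I3 reads
cycle 5: I3 exec-done
cycle 7: I1 exec-done
cycle 8: I1 writes R0
cycle 9: I2 reads
cycle 10: I3 writes R4
cycle 12: I2 exec-done
cycle 13: I2 writes R3
cycle 14: I4 issues→ALU
cycle 15: I4 reads
cycle 16: I4 exec-done
cycle 17: I4 writes R3
cycle 18: I5 issues→ALU
cycle 19: I5 reads
cycle 20: I5 exec-done
cycle 21: I5 writes R2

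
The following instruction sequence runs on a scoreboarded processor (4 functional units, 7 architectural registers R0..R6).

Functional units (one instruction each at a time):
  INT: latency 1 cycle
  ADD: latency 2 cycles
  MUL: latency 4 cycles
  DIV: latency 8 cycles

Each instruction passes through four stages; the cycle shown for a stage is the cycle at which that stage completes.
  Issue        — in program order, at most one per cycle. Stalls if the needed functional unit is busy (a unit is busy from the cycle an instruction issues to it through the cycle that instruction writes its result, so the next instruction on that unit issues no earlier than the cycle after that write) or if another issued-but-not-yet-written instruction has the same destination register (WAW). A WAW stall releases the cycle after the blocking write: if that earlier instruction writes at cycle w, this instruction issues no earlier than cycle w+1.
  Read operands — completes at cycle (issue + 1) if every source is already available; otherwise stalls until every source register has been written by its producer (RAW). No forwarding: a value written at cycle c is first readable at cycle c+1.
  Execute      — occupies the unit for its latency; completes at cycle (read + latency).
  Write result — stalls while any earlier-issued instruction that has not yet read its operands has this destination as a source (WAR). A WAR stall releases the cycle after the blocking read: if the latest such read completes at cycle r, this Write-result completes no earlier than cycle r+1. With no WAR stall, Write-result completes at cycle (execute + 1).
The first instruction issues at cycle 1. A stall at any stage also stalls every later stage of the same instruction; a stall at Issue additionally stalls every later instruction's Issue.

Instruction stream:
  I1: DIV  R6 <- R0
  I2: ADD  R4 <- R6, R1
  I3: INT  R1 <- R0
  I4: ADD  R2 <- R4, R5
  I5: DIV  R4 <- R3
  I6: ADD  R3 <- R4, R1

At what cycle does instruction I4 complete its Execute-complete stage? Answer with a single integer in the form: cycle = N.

cycle = 19

t=1  I1→DIV
t=2  I1 RO | I2→ADD
t=3  I3→INT
t=4  I3 RO
t=5  I3 EX
t=10  I1 EX
t=11  I1 WR R6
t=12  I2 RO
t=13  I3 WR R1
t=14  I2 EX
t=15  I2 WR R4
t=16  I4→ADD
t=17  I4 RO | I5→DIV
t=18  I5 RO
t=19  I4 EX
t=20  I4 WR R2
t=21  I6→ADD
t=26  I5 EX
t=27  I5 WR R4
t=28  I6 RO
t=30  I6 EX
t=31  I6 WR R3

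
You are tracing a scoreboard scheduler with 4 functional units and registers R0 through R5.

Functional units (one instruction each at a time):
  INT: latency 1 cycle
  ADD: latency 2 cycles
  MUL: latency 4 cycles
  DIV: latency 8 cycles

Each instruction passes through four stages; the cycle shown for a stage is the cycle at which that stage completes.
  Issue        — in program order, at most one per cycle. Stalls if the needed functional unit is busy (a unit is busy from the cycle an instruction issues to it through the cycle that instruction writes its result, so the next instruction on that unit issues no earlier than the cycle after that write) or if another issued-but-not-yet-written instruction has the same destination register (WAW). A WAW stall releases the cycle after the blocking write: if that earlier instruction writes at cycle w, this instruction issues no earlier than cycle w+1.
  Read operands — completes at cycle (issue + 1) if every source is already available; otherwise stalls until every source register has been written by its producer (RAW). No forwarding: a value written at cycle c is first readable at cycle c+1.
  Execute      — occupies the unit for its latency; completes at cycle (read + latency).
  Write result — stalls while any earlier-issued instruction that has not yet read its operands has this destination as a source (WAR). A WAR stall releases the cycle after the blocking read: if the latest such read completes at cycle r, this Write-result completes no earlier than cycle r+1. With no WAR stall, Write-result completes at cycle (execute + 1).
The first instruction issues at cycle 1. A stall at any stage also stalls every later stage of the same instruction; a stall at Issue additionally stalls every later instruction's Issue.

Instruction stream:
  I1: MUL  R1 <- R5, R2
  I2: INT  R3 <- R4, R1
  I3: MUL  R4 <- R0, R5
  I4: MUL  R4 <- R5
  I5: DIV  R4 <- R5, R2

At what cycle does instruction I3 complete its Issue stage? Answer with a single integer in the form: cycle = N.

I1: IS=1 RO=2 EX=6 WR=7
I2: IS=2 RO=8 EX=9 WR=10  [RAW R1: wait I1 write@7]
I3: IS=8 RO=9 EX=13 WR=14  [struct: MUL busy until I1 writes@7]
I4: IS=15 RO=16 EX=20 WR=21  [struct: MUL busy until I3 writes@14]
I5: IS=22 RO=23 EX=31 WR=32  [WAW R4: wait I4 write@21]

cycle = 8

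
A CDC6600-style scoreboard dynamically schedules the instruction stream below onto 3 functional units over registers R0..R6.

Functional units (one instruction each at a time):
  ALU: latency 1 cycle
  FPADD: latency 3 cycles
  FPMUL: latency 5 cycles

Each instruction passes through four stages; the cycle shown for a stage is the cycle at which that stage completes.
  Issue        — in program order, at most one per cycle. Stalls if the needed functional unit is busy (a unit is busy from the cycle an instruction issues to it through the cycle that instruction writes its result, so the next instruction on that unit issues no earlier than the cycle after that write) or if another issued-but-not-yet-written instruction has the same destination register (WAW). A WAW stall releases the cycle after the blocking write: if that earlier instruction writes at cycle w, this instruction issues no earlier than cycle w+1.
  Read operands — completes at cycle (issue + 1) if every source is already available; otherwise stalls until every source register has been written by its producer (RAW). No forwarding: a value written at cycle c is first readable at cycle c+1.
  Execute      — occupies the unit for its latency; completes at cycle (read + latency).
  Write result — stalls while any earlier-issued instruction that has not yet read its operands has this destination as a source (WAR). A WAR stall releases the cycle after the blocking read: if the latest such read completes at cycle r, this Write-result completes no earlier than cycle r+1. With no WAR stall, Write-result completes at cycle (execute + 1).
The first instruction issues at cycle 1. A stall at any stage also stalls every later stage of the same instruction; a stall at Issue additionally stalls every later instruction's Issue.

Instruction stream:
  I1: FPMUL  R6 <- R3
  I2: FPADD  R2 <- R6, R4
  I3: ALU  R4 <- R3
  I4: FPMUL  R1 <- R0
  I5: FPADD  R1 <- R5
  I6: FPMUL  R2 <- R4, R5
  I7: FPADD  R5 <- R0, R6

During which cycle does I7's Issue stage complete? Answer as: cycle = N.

[1] I1→FPMUL
[2] I1 RO | I2→FPADD
[3] I3→ALU
[4] I3 RO
[5] I3 EX
[7] I1 EX
[8] I1 WR R6
[9] I2 RO | I4→FPMUL
[10] I3 WR R4 | I4 RO
[12] I2 EX
[13] I2 WR R2
[15] I4 EX
[16] I4 WR R1
[17] I5→FPADD
[18] I5 RO | I6→FPMUL
[19] I6 RO
[21] I5 EX
[22] I5 WR R1
[23] I7→FPADD
[24] I6 EX | I7 RO
[25] I6 WR R2
[27] I7 EX
[28] I7 WR R5

cycle = 23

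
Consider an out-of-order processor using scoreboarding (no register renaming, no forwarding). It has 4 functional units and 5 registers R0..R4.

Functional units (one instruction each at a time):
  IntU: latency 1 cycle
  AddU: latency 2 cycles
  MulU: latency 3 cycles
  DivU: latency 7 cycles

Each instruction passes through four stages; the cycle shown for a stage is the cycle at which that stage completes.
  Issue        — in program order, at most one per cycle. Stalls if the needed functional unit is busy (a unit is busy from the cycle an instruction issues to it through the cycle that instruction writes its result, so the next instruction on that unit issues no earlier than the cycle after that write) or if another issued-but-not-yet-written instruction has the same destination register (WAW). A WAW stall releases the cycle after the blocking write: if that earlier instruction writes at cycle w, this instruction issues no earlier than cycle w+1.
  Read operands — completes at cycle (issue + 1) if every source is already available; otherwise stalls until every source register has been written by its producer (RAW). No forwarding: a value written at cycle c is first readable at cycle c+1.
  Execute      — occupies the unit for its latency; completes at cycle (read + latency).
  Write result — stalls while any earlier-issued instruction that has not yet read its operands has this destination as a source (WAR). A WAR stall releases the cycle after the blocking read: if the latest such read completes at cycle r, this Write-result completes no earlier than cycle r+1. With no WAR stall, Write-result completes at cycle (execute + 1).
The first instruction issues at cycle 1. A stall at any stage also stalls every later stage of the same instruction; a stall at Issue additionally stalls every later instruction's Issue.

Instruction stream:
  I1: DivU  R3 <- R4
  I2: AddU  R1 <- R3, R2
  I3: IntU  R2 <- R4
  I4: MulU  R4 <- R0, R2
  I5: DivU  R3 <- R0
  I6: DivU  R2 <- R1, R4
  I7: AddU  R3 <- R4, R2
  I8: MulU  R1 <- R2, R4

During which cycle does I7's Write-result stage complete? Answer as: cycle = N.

t=1  I1 issues→DivU
t=2  I1 reads, I2 issues→AddU
t=3  I3 issues→IntU
t=4  I3 reads, I4 issues→MulU
t=5  I3 exec-done
t=9  I1 exec-done
t=10  I1 writes R3
t=11  I2 reads, I5 issues→DivU
t=12  I3 writes R2, I5 reads
t=13  I2 exec-done, I4 reads
t=14  I2 writes R1
t=16  I4 exec-done
t=17  I4 writes R4
t=19  I5 exec-done
t=20  I5 writes R3
t=21  I6 issues→DivU
t=22  I6 reads, I7 issues→AddU
t=23  I8 issues→MulU
t=29  I6 exec-done
t=30  I6 writes R2
t=31  I7 reads, I8 reads
t=33  I7 exec-done
t=34  I7 writes R3, I8 exec-done
t=35  I8 writes R1

cycle = 34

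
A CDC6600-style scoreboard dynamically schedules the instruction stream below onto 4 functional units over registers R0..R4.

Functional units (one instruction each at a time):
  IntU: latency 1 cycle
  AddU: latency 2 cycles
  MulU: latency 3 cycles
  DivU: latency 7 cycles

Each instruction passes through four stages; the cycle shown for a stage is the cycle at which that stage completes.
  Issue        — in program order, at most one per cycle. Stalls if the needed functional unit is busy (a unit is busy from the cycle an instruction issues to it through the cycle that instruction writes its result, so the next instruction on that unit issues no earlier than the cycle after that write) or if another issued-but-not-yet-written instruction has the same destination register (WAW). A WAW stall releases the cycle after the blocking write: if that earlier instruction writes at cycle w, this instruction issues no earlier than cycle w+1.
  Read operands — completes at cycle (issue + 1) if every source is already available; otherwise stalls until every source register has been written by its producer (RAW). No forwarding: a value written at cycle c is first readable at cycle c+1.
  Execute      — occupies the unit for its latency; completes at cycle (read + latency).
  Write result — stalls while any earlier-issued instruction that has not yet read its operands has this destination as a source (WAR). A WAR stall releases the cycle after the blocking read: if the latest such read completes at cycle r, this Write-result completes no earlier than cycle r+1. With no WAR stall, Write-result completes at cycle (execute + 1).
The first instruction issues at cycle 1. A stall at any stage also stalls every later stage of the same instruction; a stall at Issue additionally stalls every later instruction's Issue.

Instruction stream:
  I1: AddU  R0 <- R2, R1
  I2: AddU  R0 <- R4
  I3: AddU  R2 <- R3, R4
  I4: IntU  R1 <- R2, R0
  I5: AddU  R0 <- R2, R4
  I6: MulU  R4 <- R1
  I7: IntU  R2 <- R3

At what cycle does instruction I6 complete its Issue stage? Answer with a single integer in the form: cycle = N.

cycle 1: I1 dispatched to AddU
cycle 2: I1 operands ready
cycle 4: I1 complete
cycle 5: R0←I1
cycle 6: I2 dispatched to AddU
cycle 7: I2 operands ready
cycle 9: I2 complete
cycle 10: R0←I2
cycle 11: I3 dispatched to AddU
cycle 12: I3 operands ready | I4 dispatched to IntU
cycle 14: I3 complete
cycle 15: R2←I3
cycle 16: I4 operands ready | I5 dispatched to AddU
cycle 17: I4 complete | I5 operands ready | I6 dispatched to MulU
cycle 18: R1←I4
cycle 19: I5 complete | I6 operands ready | I7 dispatched to IntU
cycle 20: R0←I5 | I7 operands ready
cycle 21: I7 complete
cycle 22: I6 complete | R2←I7
cycle 23: R4←I6

cycle = 17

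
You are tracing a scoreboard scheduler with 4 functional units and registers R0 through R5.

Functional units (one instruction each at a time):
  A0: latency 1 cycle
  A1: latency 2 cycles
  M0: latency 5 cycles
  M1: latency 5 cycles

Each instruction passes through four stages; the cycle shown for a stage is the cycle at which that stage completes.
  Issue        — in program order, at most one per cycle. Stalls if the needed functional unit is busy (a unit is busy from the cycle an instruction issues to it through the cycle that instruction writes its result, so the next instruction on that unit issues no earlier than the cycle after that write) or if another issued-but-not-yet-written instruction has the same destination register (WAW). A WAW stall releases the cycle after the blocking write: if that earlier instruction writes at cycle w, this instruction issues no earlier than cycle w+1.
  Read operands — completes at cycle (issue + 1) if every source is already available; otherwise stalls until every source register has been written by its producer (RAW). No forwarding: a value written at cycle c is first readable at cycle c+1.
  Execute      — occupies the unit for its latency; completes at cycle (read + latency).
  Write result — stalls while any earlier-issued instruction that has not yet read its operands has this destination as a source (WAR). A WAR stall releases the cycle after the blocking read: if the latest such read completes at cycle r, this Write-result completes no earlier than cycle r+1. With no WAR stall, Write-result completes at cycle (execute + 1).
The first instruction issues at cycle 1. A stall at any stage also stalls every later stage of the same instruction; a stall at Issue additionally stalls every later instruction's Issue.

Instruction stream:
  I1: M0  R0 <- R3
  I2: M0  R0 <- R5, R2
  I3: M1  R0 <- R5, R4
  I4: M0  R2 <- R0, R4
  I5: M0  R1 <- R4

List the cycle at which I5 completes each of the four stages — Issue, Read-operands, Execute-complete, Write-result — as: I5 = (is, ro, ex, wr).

I5 = (32, 33, 38, 39)

[I1] 1/2/7/8
[I2] 9/10/15/16  (struct: M0 busy until I1 writes@8)
[I3] 17/18/23/24  (WAW R0: wait I2 write@16)
[I4] 18/25/30/31  (RAW R0: wait I3 write@24)
[I5] 32/33/38/39  (struct: M0 busy until I4 writes@31)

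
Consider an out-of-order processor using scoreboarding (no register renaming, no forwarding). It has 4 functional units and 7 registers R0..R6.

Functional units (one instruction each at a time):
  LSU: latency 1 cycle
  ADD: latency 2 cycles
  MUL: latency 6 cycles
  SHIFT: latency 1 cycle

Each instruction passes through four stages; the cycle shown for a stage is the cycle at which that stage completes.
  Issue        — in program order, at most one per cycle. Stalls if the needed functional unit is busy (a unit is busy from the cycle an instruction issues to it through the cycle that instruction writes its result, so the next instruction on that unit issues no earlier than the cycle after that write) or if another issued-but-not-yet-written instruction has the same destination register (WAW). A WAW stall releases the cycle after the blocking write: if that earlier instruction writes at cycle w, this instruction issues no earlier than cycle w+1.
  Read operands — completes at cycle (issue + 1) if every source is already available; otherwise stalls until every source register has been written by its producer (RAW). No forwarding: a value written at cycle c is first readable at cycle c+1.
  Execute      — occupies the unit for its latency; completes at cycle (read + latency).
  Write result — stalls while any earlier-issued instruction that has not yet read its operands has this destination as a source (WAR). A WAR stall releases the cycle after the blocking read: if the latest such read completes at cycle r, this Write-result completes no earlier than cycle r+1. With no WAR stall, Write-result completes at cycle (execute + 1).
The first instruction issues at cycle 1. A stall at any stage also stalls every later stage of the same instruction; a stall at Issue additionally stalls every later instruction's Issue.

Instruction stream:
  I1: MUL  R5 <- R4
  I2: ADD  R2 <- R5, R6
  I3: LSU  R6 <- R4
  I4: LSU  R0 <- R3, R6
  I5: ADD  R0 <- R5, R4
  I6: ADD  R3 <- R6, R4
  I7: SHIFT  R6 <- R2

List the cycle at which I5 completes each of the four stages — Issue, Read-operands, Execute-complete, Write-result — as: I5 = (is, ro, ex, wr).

I1 -> (1, 2, 8, 9)
I2 -> (2, 10, 12, 13)  // RAW R5: wait I1 write@9
I3 -> (3, 4, 5, 11)  // WAR R6: wait I2 read@10
I4 -> (12, 13, 14, 15)  // struct: LSU busy until I3 writes@11
I5 -> (16, 17, 19, 20)  // WAW R0: wait I4 write@15
I6 -> (21, 22, 24, 25)  // struct: ADD busy until I5 writes@20
I7 -> (22, 23, 24, 25)

I5 = (16, 17, 19, 20)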